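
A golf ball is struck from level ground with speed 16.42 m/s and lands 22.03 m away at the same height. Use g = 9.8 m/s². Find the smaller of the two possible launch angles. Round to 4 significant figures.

26.60°

Level-ground range: R = v₀² sin(2θ)/g ⇒ sin 2θ = R g / v₀² = 22.03×9.8/16.42² = 0.8007.
2θ = arcsin(0.8007) = 53.197° or 180° − 53.197° = 126.803°.
So θ = 26.60° or θ = 63.40°.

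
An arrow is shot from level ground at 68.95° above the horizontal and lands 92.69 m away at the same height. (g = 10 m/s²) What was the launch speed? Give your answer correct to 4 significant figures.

37.18 m/s

On level ground, R = v₀² sin(2θ) / g, so v₀ = √(R g / sin 2θ).
sin(2 × 68.95°) = 0.6704.
v₀ = √(92.69 × 10 / 0.6704) = √1382.6 = 37.18 m/s.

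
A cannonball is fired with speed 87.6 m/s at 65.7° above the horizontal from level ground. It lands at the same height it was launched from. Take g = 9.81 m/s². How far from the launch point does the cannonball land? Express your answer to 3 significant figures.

Components: v_x = 87.6 cos 65.7° = 36.05 m/s, v_y = 87.6 sin 65.7° = 79.84 m/s.
Time of flight (same landing height): t = 2 v_y / g = 2 × 79.84 / 9.81 = 16.28 s.
Range: R = v_x · t = 36.05 × 16.28 = 587 m.

587 m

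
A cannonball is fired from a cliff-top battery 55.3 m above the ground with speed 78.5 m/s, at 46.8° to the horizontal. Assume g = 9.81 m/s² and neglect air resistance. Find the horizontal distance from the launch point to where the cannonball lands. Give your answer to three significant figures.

675 m

Components: v_x = 78.5 cos 46.8° = 53.74 m/s, v_y = 78.5 sin 46.8° = 57.22 m/s.
Vertical: 0 = 55.3 + 57.22 t − ½(9.81) t² ⇒ 4.905 t² − 57.22 t − 55.3 = 0.
t = [57.22 + √(3274 + 1085)] / 9.810 = 12.56 s.
Horizontal: R = v_x · t = 53.74 × 12.56 = 675 m.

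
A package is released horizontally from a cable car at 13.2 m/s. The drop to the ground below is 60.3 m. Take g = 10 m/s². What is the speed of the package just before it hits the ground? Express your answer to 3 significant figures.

37.2 m/s

Fall time: t = √(2 × 60.3 / 10) = 3.473 s.
At impact: v_x = 13.2 m/s (unchanged), v_y = g t = 10 × 3.473 = 34.73 m/s.
Speed = √(v_x² + v_y²) = √(174.2 + 1206) = 37.2 m/s.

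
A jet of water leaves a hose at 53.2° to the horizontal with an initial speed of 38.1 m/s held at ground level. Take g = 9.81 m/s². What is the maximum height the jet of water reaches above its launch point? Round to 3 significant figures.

47.4 m

Vertical component of launch velocity: v_y = 38.1 sin 53.2° = 30.51 m/s.
At the highest point the vertical velocity is zero, so v_y² = 2 g h_max.
h_max = (30.51)² / (2 × 9.81) = 930.9 / 19.62 = 47.4 m.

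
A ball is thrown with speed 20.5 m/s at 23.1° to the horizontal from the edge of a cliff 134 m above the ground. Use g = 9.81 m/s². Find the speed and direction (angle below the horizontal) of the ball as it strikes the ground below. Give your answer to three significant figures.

55.2 m/s at 70.0° below the horizontal

v_x = 20.5 cos 23.1° = 18.86 m/s (constant).
|v_y| at impact = √((8.043)² + 2×9.81×134) = 51.90 m/s.
Speed = √(18.86² + 51.90²) = 55.2 m/s; angle = arctan(51.90/18.86) = 70.0° below horizontal.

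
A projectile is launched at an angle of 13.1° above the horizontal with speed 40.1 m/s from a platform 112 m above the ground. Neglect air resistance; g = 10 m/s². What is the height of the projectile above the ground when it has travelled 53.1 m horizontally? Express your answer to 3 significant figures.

115 m

v_x = 40.1 cos 13.1° = 39.06 m/s, v_y0 = 40.1 sin 13.1° = 9.089 m/s.
Time to reach x = 53.1 m: t = x / v_x = 53.1 / 39.06 = 1.359 s.
y = 112 + v_y0 t − ½ g t² = 112 + 9.089×1.359 − 5.000×1.359² = 115 m.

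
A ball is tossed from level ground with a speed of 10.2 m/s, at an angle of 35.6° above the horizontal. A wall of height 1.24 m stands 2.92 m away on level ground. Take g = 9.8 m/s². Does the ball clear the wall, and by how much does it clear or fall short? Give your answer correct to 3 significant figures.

v_x = 10.2 cos 35.6° = 8.294 m/s; v_y0 = 10.2 sin 35.6° = 5.938 m/s.
Time to reach the wall: t = 2.92 / 8.294 = 0.3521 s.
Height at that point: y = 5.938×0.3521 − 4.900×0.3521² = 1.483 m.
That is 1.483 − 1.24 = 0.243 m above the top of the wall, so the ball clears it.

Yes — it clears the wall by 0.243 m.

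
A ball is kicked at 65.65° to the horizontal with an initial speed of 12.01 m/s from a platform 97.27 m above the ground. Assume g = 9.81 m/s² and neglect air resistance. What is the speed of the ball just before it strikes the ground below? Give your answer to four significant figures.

45.31 m/s

v_x = 12.01 cos 65.65° = 4.9518 m/s is unchanged throughout.
For the vertical component, v_y² = v_y0² + 2 g h = (10.942)² + 2×9.81×97.27 = 2028.2, so |v_y| = 45.036 m/s.
Impact speed = √(v_x² + v_y²) = √(24.520 + 2028.2) = 45.31 m/s.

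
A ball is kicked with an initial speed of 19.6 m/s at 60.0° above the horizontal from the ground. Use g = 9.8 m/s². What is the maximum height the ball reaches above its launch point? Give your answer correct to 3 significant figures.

Vertical component of launch velocity: v_y = 19.6 sin 60.0° = 16.97 m/s.
At the highest point the vertical velocity is zero, so v_y² = 2 g h_max.
h_max = (16.97)² / (2 × 9.8) = 288.0 / 19.60 = 14.7 m.

14.7 m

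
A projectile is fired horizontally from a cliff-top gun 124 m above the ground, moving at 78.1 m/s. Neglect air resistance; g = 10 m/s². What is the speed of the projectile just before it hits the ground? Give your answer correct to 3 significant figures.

Fall time: t = √(2 × 124 / 10) = 4.980 s.
At impact: v_x = 78.1 m/s (unchanged), v_y = g t = 10 × 4.980 = 49.80 m/s.
Speed = √(v_x² + v_y²) = √(6100 + 2480) = 92.6 m/s.

92.6 m/s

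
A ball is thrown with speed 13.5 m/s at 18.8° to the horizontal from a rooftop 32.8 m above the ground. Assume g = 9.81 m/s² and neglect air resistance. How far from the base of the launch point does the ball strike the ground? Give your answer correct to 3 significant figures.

39.2 m

Components: v_x = 13.5 cos 18.8° = 12.78 m/s, v_y = 13.5 sin 18.8° = 4.351 m/s.
Vertical: 0 = 32.8 + 4.351 t − ½(9.81) t² ⇒ 4.905 t² − 4.351 t − 32.8 = 0.
t = [4.351 + √(18.93 + 643.5)] / 9.810 = 3.067 s.
Horizontal: R = v_x · t = 12.78 × 3.067 = 39.2 m.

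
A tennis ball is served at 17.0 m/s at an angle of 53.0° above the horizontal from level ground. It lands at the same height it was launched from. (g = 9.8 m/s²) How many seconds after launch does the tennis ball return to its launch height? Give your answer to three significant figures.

2.77 s

Vertical component: v_y = 17.0 sin 53.0° = 13.58 m/s.
For a projectile landing at launch height, time of flight is t = 2 v_y / g = 2 × 13.58 / 9.8 = 2.77 s.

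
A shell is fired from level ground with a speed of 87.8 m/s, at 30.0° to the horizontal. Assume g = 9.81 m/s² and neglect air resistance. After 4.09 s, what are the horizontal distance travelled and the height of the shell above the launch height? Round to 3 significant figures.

x = 311 m, y = 97.5 m

v_x = 87.8 cos 30.0° = 76.04 m/s; v_y0 = 87.8 sin 30.0° = 43.90 m/s.
x = v_x t = 76.04 × 4.09 = 311 m.
y = v_y0 t − ½ g t² = 43.90×4.09 − 4.905×4.09² = 97.5 m.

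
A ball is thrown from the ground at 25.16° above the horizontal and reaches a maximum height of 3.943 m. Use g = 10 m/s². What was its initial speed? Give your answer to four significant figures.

20.89 m/s

At maximum height v_y = 0, so (v₀ sin θ)² = 2 g H.
v₀ sin 25.16° = √(2 × 10 × 3.943) = 8.8803 m/s.
v₀ = 8.8803 / sin 25.16° = 8.8803 / 0.4251 = 20.89 m/s.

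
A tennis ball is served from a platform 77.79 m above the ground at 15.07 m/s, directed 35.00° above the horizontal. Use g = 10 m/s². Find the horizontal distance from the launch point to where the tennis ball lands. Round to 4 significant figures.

60.52 m

Components: v_x = 15.07 cos 35.00° = 12.345 m/s, v_y = 15.07 sin 35.00° = 8.6438 m/s.
Vertical: 0 = 77.79 + 8.6438 t − ½(10) t² ⇒ 5.000 t² − 8.6438 t − 77.79 = 0.
t = [8.6438 + √(74.715 + 1555.8)] / 10.00 = 4.9023 s.
Horizontal: R = v_x · t = 12.345 × 4.9023 = 60.52 m.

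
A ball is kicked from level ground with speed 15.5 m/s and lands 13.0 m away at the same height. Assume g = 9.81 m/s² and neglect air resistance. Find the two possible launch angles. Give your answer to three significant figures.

16.0° and 74.0°

Level-ground range: R = v₀² sin(2θ)/g ⇒ sin 2θ = R g / v₀² = 13.0×9.81/15.5² = 0.5308.
2θ = arcsin(0.5308) = 32.06° or 180° − 32.06° = 147.94°.
So θ = 16.0° or θ = 74.0°.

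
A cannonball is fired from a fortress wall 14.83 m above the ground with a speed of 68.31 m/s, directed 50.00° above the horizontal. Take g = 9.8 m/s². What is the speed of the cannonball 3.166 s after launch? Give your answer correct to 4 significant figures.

v_x = 68.31 cos 50.00° = 43.909 m/s (constant).
v_y(t) = 68.31 sin 50.00° − g t = 52.328 − 9.8 × 3.166 = 21.301 m/s.
Speed = √(v_x² + v_y²) = √(1928.0 + 453.73) = 48.80 m/s.

48.80 m/s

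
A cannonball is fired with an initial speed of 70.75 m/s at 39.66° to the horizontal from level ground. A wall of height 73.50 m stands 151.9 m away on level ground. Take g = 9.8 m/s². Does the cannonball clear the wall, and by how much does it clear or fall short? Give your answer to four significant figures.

Yes — it clears the wall by 14.32 m.

v_x = 70.75 cos 39.66° = 54.467 m/s; v_y0 = 70.75 sin 39.66° = 45.155 m/s.
Time to reach the wall: t = 151.9 / 54.467 = 2.7888 s.
Height at that point: y = 45.155×2.7888 − 4.900×2.7888² = 87.819 m.
That is 87.819 − 73.50 = 14.32 m above the top of the wall, so the cannonball clears it.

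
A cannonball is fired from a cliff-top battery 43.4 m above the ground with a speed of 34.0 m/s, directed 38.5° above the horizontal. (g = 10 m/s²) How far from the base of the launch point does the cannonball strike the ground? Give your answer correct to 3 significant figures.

153 m

Components: v_x = 34.0 cos 38.5° = 26.61 m/s, v_y = 34.0 sin 38.5° = 21.17 m/s.
Vertical: 0 = 43.4 + 21.17 t − ½(10) t² ⇒ 5.000 t² − 21.17 t − 43.4 = 0.
t = [21.17 + √(448.2 + 868.0)] / 10.00 = 5.745 s.
Horizontal: R = v_x · t = 26.61 × 5.745 = 153 m.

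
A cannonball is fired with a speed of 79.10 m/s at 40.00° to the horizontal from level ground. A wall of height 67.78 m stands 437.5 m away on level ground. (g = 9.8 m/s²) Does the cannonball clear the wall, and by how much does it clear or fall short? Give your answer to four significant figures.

Yes — it clears the wall by 43.88 m.

v_x = 79.10 cos 40.00° = 60.594 m/s; v_y0 = 79.10 sin 40.00° = 50.844 m/s.
Time to reach the wall: t = 437.5 / 60.594 = 7.2202 s.
Height at that point: y = 50.844×7.2202 − 4.900×7.2202² = 111.66 m.
That is 111.66 − 67.78 = 43.88 m above the top of the wall, so the cannonball clears it.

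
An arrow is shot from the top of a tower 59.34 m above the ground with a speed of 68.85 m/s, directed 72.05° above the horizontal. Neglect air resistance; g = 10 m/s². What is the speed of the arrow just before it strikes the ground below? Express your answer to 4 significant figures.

76.99 m/s

v_x = 68.85 cos 72.05° = 21.219 m/s is unchanged throughout.
For the vertical component, v_y² = v_y0² + 2 g h = (65.499)² + 2×10×59.34 = 5476.9, so |v_y| = 74.006 m/s.
Impact speed = √(v_x² + v_y²) = √(450.25 + 5476.9) = 76.99 m/s.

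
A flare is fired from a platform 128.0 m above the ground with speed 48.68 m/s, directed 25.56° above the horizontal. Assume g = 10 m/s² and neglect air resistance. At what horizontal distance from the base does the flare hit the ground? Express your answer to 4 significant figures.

Components: v_x = 48.68 cos 25.56° = 43.916 m/s, v_y = 48.68 sin 25.56° = 21.003 m/s.
Vertical: 0 = 128.0 + 21.003 t − ½(10) t² ⇒ 5.000 t² − 21.003 t − 128.0 = 0.
t = [21.003 + √(441.13 + 2560.0)] / 10.00 = 7.5786 s.
Horizontal: R = v_x · t = 43.916 × 7.5786 = 332.8 m.

332.8 m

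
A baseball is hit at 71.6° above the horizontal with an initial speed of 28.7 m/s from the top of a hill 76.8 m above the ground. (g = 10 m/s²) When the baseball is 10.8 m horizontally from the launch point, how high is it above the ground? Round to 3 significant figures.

102 m

v_x = 28.7 cos 71.6° = 9.059 m/s, v_y0 = 28.7 sin 71.6° = 27.23 m/s.
Time to reach x = 10.8 m: t = x / v_x = 10.8 / 9.059 = 1.192 s.
y = 76.8 + v_y0 t − ½ g t² = 76.8 + 27.23×1.192 − 5.000×1.192² = 102 m.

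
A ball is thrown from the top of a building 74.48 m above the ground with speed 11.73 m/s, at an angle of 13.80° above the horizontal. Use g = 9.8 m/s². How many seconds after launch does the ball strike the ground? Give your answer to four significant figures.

4.195 s

Vertical component: v_y = 11.73 sin 13.80° = 2.7980 m/s.
Taking up as positive with launch at y = 74.48 m, landing at y = 0: 0 = 74.48 + 2.7980 t − ½(9.8) t².
Solving 4.900 t² − 2.7980 t − 74.48 = 0 gives t = [2.7980 + √(2.7980² + 4·4.900·74.48)] / 9.800 = 4.195 s.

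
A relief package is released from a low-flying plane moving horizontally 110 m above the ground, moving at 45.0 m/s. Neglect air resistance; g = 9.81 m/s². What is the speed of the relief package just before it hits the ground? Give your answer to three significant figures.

Fall time: t = √(2 × 110 / 9.81) = 4.736 s.
At impact: v_x = 45.0 m/s (unchanged), v_y = g t = 9.81 × 4.736 = 46.46 m/s.
Speed = √(v_x² + v_y²) = √(2025 + 2159) = 64.7 m/s.

64.7 m/s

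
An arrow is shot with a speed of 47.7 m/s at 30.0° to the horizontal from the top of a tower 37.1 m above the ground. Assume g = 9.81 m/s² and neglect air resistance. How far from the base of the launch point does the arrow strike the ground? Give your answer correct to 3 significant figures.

Components: v_x = 47.7 cos 30.0° = 41.31 m/s, v_y = 47.7 sin 30.0° = 23.85 m/s.
Vertical: 0 = 37.1 + 23.85 t − ½(9.81) t² ⇒ 4.905 t² − 23.85 t − 37.1 = 0.
t = [23.85 + √(568.8 + 727.9)] / 9.810 = 6.102 s.
Horizontal: R = v_x · t = 41.31 × 6.102 = 252 m.

252 m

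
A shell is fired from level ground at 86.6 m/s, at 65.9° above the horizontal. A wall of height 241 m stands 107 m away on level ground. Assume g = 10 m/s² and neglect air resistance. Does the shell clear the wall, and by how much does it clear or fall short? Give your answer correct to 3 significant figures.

No — it falls 47.6 m short of clearing the wall.

v_x = 86.6 cos 65.9° = 35.36 m/s; v_y0 = 86.6 sin 65.9° = 79.05 m/s.
Time to reach the wall: t = 107 / 35.36 = 3.026 s.
Height at that point: y = 79.05×3.026 − 5.000×3.026² = 193.4 m.
That is 241 − 193.4 = 47.6 m below the top of the wall, so the shell does not clear it.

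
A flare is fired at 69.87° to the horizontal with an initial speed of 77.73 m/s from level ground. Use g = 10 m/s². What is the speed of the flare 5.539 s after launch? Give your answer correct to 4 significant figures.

v_x = 77.73 cos 69.87° = 26.751 m/s (constant).
v_y(t) = 77.73 sin 69.87° − g t = 72.982 − 10 × 5.539 = 17.592 m/s.
Speed = √(v_x² + v_y²) = √(715.62 + 309.48) = 32.02 m/s.

32.02 m/s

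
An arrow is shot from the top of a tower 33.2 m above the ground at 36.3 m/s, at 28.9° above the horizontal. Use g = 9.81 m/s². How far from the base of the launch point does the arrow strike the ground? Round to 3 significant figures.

157 m

Components: v_x = 36.3 cos 28.9° = 31.78 m/s, v_y = 36.3 sin 28.9° = 17.54 m/s.
Vertical: 0 = 33.2 + 17.54 t − ½(9.81) t² ⇒ 4.905 t² − 17.54 t − 33.2 = 0.
t = [17.54 + √(307.7 + 651.4)] / 9.810 = 4.945 s.
Horizontal: R = v_x · t = 31.78 × 4.945 = 157 m.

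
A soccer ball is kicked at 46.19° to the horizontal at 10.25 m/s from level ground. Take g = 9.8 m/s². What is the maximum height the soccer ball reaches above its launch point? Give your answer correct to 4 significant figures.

Vertical component of launch velocity: v_y = 10.25 sin 46.19° = 7.3968 m/s.
At the highest point the vertical velocity is zero, so v_y² = 2 g h_max.
h_max = (7.3968)² / (2 × 9.8) = 54.713 / 19.60 = 2.791 m.

2.791 m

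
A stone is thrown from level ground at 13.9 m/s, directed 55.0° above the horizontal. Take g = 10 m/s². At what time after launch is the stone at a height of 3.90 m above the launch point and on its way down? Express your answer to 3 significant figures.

1.86 s

v_y0 = 13.9 sin 55.0° = 11.39 m/s.
Set y = v_y0 t − ½ g t² = 3.90: 5.000 t² − 11.39 t + 3.90 = 0.
t = [11.39 ± √(129.7 − 78.00)] / 10 = (11.39 ± 7.190) / 10, giving t = 0.420 s or t = 1.86 s.
On the way down corresponds to the larger root: t = 1.86 s.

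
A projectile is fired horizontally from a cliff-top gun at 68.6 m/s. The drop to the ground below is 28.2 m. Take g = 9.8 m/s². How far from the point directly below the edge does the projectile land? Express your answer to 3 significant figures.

Initial vertical velocity is zero, so the fall time comes from h = ½ g t²: t = √(2 × 28.2 / 9.8) = 2.399 s.
Horizontal motion is uniform at 68.6 m/s, so x = 68.6 × 2.399 = 165 m.

165 m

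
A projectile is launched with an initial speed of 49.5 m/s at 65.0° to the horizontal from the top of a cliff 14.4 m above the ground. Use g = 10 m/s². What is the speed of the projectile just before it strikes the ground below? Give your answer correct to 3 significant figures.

v_x = 49.5 cos 65.0° = 20.92 m/s is unchanged throughout.
For the vertical component, v_y² = v_y0² + 2 g h = (44.86)² + 2×10×14.4 = 2300, so |v_y| = 47.96 m/s.
Impact speed = √(v_x² + v_y²) = √(437.6 + 2300) = 52.3 m/s.

52.3 m/s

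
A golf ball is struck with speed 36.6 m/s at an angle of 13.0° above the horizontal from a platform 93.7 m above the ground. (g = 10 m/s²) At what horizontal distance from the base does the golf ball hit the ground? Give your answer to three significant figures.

Components: v_x = 36.6 cos 13.0° = 35.66 m/s, v_y = 36.6 sin 13.0° = 8.233 m/s.
Vertical: 0 = 93.7 + 8.233 t − ½(10) t² ⇒ 5.000 t² − 8.233 t − 93.7 = 0.
t = [8.233 + √(67.78 + 1874)] / 10.00 = 5.230 s.
Horizontal: R = v_x · t = 35.66 × 5.230 = 187 m.

187 m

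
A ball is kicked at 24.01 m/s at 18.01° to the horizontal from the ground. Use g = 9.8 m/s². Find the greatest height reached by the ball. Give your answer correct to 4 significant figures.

2.812 m

Vertical component of launch velocity: v_y = 24.01 sin 18.01° = 7.4235 m/s.
At the highest point the vertical velocity is zero, so v_y² = 2 g h_max.
h_max = (7.4235)² / (2 × 9.8) = 55.108 / 19.60 = 2.812 m.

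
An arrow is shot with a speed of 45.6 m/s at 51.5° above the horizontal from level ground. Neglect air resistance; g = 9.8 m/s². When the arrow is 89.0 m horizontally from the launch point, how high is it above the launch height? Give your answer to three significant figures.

63.7 m

v_x = 45.6 cos 51.5° = 28.39 m/s, v_y0 = 45.6 sin 51.5° = 35.69 m/s.
Time to reach x = 89.0 m: t = x / v_x = 89.0 / 28.39 = 3.135 s.
y = v_y0 t − ½ g t² = 35.69×3.135 − 4.900×3.135² = 63.7 m.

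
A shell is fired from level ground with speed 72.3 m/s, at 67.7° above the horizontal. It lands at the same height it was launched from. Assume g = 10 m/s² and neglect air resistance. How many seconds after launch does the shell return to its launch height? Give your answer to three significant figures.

Vertical component: v_y = 72.3 sin 67.7° = 66.89 m/s.
For a projectile landing at launch height, time of flight is t = 2 v_y / g = 2 × 66.89 / 10 = 13.4 s.

13.4 s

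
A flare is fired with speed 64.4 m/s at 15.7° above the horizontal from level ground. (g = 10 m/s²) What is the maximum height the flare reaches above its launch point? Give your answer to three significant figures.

Vertical component of launch velocity: v_y = 64.4 sin 15.7° = 17.43 m/s.
At the highest point the vertical velocity is zero, so v_y² = 2 g h_max.
h_max = (17.43)² / (2 × 10) = 303.8 / 20.00 = 15.2 m.

15.2 m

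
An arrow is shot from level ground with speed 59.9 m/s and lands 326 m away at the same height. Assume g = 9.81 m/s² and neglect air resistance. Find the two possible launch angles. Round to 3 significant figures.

Level-ground range: R = v₀² sin(2θ)/g ⇒ sin 2θ = R g / v₀² = 326×9.81/59.9² = 0.8913.
2θ = arcsin(0.8913) = 63.04° or 180° − 63.04° = 116.96°.
So θ = 31.5° or θ = 58.5°.

31.5° and 58.5°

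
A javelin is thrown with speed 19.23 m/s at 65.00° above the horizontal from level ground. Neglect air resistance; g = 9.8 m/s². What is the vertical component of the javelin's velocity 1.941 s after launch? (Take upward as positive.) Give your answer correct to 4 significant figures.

Initial vertical component: v_y0 = 19.23 sin 65.00° = 17.428 m/s.
v_y(t) = v_y0 − g t = 17.428 − 9.8 × 1.941 = -1.594 m/s.

-1.594 m/s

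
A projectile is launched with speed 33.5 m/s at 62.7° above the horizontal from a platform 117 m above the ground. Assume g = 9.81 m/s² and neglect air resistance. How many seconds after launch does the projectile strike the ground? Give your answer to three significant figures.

8.78 s

Vertical component: v_y = 33.5 sin 62.7° = 29.77 m/s.
Taking up as positive with launch at y = 117 m, landing at y = 0: 0 = 117 + 29.77 t − ½(9.81) t².
Solving 4.905 t² − 29.77 t − 117 = 0 gives t = [29.77 + √(29.77² + 4·4.905·117)] / 9.810 = 8.78 s.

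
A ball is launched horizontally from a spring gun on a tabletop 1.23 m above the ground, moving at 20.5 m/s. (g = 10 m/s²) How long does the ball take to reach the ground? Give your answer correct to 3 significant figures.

0.496 s

The horizontal speed doesn't affect the fall. With v_y0 = 0, h = ½ g t².
t = √(2 × 1.23 / 10) = √0.2460 = 0.496 s.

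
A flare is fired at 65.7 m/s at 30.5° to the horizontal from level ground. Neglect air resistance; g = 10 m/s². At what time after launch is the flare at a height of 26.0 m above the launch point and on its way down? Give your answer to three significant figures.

5.77 s

v_y0 = 65.7 sin 30.5° = 33.35 m/s.
Set y = v_y0 t − ½ g t² = 26.0: 5.000 t² − 33.35 t + 26.0 = 0.
t = [33.35 ± √(1112 − 520.0)] / 10 = (33.35 ± 24.33) / 10, giving t = 0.902 s or t = 5.77 s.
On the way down corresponds to the larger root: t = 5.77 s.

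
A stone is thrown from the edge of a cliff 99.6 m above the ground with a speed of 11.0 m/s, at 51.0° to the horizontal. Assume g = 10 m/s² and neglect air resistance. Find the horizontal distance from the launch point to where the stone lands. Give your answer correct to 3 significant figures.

37.4 m

Components: v_x = 11.0 cos 51.0° = 6.923 m/s, v_y = 11.0 sin 51.0° = 8.549 m/s.
Vertical: 0 = 99.6 + 8.549 t − ½(10) t² ⇒ 5.000 t² − 8.549 t − 99.6 = 0.
t = [8.549 + √(73.09 + 1992)] / 10.00 = 5.399 s.
Horizontal: R = v_x · t = 6.923 × 5.399 = 37.4 m.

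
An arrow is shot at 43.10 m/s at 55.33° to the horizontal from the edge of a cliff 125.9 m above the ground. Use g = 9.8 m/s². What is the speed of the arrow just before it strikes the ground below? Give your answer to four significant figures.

v_x = 43.10 cos 55.33° = 24.517 m/s is unchanged throughout.
For the vertical component, v_y² = v_y0² + 2 g h = (35.447)² + 2×9.8×125.9 = 3724.1, so |v_y| = 61.025 m/s.
Impact speed = √(v_x² + v_y²) = √(601.08 + 3724.1) = 65.77 m/s.

65.77 m/s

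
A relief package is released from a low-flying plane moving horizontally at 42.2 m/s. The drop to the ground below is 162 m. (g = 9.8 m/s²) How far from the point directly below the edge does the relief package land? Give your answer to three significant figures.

243 m

Initial vertical velocity is zero, so the fall time comes from h = ½ g t²: t = √(2 × 162 / 9.8) = 5.750 s.
Horizontal motion is uniform at 42.2 m/s, so x = 42.2 × 5.750 = 243 m.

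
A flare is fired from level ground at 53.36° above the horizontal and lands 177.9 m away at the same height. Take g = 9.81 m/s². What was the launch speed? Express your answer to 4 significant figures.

42.69 m/s

On level ground, R = v₀² sin(2θ) / g, so v₀ = √(R g / sin 2θ).
sin(2 × 53.36°) = 0.9577.
v₀ = √(177.9 × 9.81 / 0.9577) = √1822.3 = 42.69 m/s.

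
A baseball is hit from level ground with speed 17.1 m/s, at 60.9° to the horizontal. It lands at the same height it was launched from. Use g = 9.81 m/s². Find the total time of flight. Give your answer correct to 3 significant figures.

3.05 s

Vertical component: v_y = 17.1 sin 60.9° = 14.94 m/s.
For a projectile landing at launch height, time of flight is t = 2 v_y / g = 2 × 14.94 / 9.81 = 3.05 s.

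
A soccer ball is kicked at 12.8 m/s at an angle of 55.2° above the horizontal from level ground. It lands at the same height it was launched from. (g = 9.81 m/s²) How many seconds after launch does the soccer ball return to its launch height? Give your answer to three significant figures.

Vertical component: v_y = 12.8 sin 55.2° = 10.51 m/s.
For a projectile landing at launch height, time of flight is t = 2 v_y / g = 2 × 10.51 / 9.81 = 2.14 s.

2.14 s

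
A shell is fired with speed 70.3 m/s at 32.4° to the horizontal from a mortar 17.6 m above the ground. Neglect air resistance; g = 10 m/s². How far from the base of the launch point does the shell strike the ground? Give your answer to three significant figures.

473 m

Components: v_x = 70.3 cos 32.4° = 59.36 m/s, v_y = 70.3 sin 32.4° = 37.67 m/s.
Vertical: 0 = 17.6 + 37.67 t − ½(10) t² ⇒ 5.000 t² − 37.67 t − 17.6 = 0.
t = [37.67 + √(1419 + 352.0)] / 10.00 = 7.975 s.
Horizontal: R = v_x · t = 59.36 × 7.975 = 473 m.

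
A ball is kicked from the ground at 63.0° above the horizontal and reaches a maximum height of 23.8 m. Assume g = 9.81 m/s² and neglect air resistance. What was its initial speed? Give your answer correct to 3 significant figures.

24.3 m/s

At maximum height v_y = 0, so (v₀ sin θ)² = 2 g H.
v₀ sin 63.0° = √(2 × 9.81 × 23.8) = 21.61 m/s.
v₀ = 21.61 / sin 63.0° = 21.61 / 0.8910 = 24.3 m/s.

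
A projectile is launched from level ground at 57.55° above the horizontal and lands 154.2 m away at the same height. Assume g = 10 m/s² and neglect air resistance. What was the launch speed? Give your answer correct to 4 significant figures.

41.26 m/s

On level ground, R = v₀² sin(2θ) / g, so v₀ = √(R g / sin 2θ).
sin(2 × 57.55°) = 0.9056.
v₀ = √(154.2 × 10 / 0.9056) = √1702.7 = 41.26 m/s.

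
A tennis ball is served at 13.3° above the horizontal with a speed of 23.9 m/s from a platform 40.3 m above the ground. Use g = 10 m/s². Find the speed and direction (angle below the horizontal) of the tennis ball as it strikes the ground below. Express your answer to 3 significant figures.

37.1 m/s at 51.2° below the horizontal

v_x = 23.9 cos 13.3° = 23.26 m/s (constant).
|v_y| at impact = √((5.498)² + 2×10×40.3) = 28.92 m/s.
Speed = √(23.26² + 28.92²) = 37.1 m/s; angle = arctan(28.92/23.26) = 51.2° below horizontal.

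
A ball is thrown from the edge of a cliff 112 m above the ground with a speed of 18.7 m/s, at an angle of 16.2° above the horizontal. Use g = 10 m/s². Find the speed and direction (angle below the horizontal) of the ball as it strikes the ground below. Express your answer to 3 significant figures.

v_x = 18.7 cos 16.2° = 17.96 m/s (constant).
|v_y| at impact = √((5.217)² + 2×10×112) = 47.62 m/s.
Speed = √(17.96² + 47.62²) = 50.9 m/s; angle = arctan(47.62/17.96) = 69.3° below horizontal.

50.9 m/s at 69.3° below the horizontal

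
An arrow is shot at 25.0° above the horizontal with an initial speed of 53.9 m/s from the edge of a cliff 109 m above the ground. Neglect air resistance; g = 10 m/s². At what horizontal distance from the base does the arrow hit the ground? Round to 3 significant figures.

365 m

Components: v_x = 53.9 cos 25.0° = 48.85 m/s, v_y = 53.9 sin 25.0° = 22.78 m/s.
Vertical: 0 = 109 + 22.78 t − ½(10) t² ⇒ 5.000 t² − 22.78 t − 109 = 0.
t = [22.78 + √(518.9 + 2180)] / 10.00 = 7.473 s.
Horizontal: R = v_x · t = 48.85 × 7.473 = 365 m.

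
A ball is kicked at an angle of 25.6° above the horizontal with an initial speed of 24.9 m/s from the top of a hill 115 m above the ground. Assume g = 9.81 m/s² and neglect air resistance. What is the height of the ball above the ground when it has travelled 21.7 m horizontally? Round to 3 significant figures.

121 m

v_x = 24.9 cos 25.6° = 22.46 m/s, v_y0 = 24.9 sin 25.6° = 10.76 m/s.
Time to reach x = 21.7 m: t = x / v_x = 21.7 / 22.46 = 0.9662 s.
y = 115 + v_y0 t − ½ g t² = 115 + 10.76×0.9662 − 4.905×0.9662² = 121 m.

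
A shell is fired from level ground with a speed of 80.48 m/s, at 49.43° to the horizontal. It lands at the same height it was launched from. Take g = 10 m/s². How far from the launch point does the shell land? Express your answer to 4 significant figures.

For level ground, R = v₀² sin(2θ) / g.
sin(2 × 49.43°) = sin 98.860° = 0.9881.
R = (80.48)² × 0.9881 / 10 = 640.0 m.

640.0 m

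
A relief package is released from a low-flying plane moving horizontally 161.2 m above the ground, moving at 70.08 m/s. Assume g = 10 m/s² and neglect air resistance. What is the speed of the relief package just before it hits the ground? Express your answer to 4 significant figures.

Fall time: t = √(2 × 161.2 / 10) = 5.6780 s.
At impact: v_x = 70.08 m/s (unchanged), v_y = g t = 10 × 5.6780 = 56.780 m/s.
Speed = √(v_x² + v_y²) = √(4911.2 + 3224.0) = 90.20 m/s.

90.20 m/s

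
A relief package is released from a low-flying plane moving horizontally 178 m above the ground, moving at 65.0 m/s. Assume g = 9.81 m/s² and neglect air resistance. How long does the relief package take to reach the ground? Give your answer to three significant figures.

6.02 s

The horizontal speed doesn't affect the fall. With v_y0 = 0, h = ½ g t².
t = √(2 × 178 / 9.81) = √36.29 = 6.02 s.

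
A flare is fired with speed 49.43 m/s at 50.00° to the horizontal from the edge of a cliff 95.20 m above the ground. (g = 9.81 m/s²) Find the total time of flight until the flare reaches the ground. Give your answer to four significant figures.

Vertical component: v_y = 49.43 sin 50.00° = 37.866 m/s.
Taking up as positive with launch at y = 95.20 m, landing at y = 0: 0 = 95.20 + 37.866 t − ½(9.81) t².
Solving 4.905 t² − 37.866 t − 95.20 = 0 gives t = [37.866 + √(37.866² + 4·4.905·95.20)] / 9.810 = 9.717 s.

9.717 s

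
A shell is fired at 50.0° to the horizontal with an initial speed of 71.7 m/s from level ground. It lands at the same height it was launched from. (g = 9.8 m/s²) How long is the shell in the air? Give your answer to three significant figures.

Vertical component: v_y = 71.7 sin 50.0° = 54.93 m/s.
For a projectile landing at launch height, time of flight is t = 2 v_y / g = 2 × 54.93 / 9.8 = 11.2 s.

11.2 s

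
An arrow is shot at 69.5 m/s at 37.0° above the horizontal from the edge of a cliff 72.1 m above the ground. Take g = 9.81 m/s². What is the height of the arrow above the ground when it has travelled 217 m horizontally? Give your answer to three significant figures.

v_x = 69.5 cos 37.0° = 55.51 m/s, v_y0 = 69.5 sin 37.0° = 41.83 m/s.
Time to reach x = 217 m: t = x / v_x = 217 / 55.51 = 3.909 s.
y = 72.1 + v_y0 t − ½ g t² = 72.1 + 41.83×3.909 − 4.905×3.909² = 161 m.

161 m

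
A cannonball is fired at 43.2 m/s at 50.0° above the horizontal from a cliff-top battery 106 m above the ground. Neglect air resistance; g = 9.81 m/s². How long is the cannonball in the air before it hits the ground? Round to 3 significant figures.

Vertical component: v_y = 43.2 sin 50.0° = 33.09 m/s.
Taking up as positive with launch at y = 106 m, landing at y = 0: 0 = 106 + 33.09 t − ½(9.81) t².
Solving 4.905 t² − 33.09 t − 106 = 0 gives t = [33.09 + √(33.09² + 4·4.905·106)] / 9.810 = 9.12 s.

9.12 s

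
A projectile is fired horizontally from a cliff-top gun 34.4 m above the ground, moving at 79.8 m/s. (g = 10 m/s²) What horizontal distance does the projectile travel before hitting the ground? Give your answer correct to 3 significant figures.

209 m

Initial vertical velocity is zero, so the fall time comes from h = ½ g t²: t = √(2 × 34.4 / 10) = 2.623 s.
Horizontal motion is uniform at 79.8 m/s, so x = 79.8 × 2.623 = 209 m.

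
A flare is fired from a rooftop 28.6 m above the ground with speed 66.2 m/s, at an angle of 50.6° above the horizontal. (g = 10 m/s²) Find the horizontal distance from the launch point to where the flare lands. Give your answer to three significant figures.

452 m

Components: v_x = 66.2 cos 50.6° = 42.02 m/s, v_y = 66.2 sin 50.6° = 51.15 m/s.
Vertical: 0 = 28.6 + 51.15 t − ½(10) t² ⇒ 5.000 t² − 51.15 t − 28.6 = 0.
t = [51.15 + √(2616 + 572.0)] / 10.00 = 10.76 s.
Horizontal: R = v_x · t = 42.02 × 10.76 = 452 m.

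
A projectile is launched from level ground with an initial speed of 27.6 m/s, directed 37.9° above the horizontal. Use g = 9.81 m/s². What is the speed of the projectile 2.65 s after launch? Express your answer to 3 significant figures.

23.6 m/s

v_x = 27.6 cos 37.9° = 21.78 m/s (constant).
v_y(t) = 27.6 sin 37.9° − g t = 16.95 − 9.81 × 2.65 = -9.047 m/s.
Speed = √(v_x² + v_y²) = √(474.4 + 81.85) = 23.6 m/s.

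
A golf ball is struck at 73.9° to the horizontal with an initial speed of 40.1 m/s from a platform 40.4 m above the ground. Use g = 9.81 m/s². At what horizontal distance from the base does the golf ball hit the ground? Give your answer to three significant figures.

97.8 m

Components: v_x = 40.1 cos 73.9° = 11.12 m/s, v_y = 40.1 sin 73.9° = 38.53 m/s.
Vertical: 0 = 40.4 + 38.53 t − ½(9.81) t² ⇒ 4.905 t² − 38.53 t − 40.4 = 0.
t = [38.53 + √(1485 + 792.6)] / 9.810 = 8.792 s.
Horizontal: R = v_x · t = 11.12 × 8.792 = 97.8 m.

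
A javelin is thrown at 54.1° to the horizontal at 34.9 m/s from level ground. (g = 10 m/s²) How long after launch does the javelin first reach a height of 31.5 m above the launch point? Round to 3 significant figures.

1.53 s

v_y0 = 34.9 sin 54.1° = 28.27 m/s.
Set y = v_y0 t − ½ g t² = 31.5: 5.000 t² − 28.27 t + 31.5 = 0.
t = [28.27 ± √(799.2 − 630.0)] / 10 = (28.27 ± 13.01) / 10, giving t = 1.53 s or t = 4.13 s.
The javelin is on the way up at the first time, so t = 1.53 s.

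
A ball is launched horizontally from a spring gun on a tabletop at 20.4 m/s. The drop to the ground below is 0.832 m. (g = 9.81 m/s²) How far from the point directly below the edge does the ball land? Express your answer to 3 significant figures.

Initial vertical velocity is zero, so the fall time comes from h = ½ g t²: t = √(2 × 0.832 / 9.81) = 0.4119 s.
Horizontal motion is uniform at 20.4 m/s, so x = 20.4 × 0.4119 = 8.40 m.

8.40 m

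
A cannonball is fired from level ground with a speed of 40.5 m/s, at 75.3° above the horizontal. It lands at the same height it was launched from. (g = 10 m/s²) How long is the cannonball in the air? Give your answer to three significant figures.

Vertical component: v_y = 40.5 sin 75.3° = 39.17 m/s.
For a projectile landing at launch height, time of flight is t = 2 v_y / g = 2 × 39.17 / 10 = 7.83 s.

7.83 s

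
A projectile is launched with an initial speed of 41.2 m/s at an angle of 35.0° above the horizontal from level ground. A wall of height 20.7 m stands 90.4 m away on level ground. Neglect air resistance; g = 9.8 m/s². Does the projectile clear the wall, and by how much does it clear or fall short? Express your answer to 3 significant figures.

v_x = 41.2 cos 35.0° = 33.75 m/s; v_y0 = 41.2 sin 35.0° = 23.63 m/s.
Time to reach the wall: t = 90.4 / 33.75 = 2.679 s.
Height at that point: y = 23.63×2.679 − 4.900×2.679² = 28.14 m.
That is 28.14 − 20.7 = 7.44 m above the top of the wall, so the projectile clears it.

Yes — it clears the wall by 7.44 m.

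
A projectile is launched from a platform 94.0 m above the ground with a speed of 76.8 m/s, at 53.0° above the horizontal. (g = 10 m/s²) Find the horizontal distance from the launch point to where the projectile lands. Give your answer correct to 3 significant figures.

Components: v_x = 76.8 cos 53.0° = 46.22 m/s, v_y = 76.8 sin 53.0° = 61.34 m/s.
Vertical: 0 = 94.0 + 61.34 t − ½(10) t² ⇒ 5.000 t² − 61.34 t − 94.0 = 0.
t = [61.34 + √(3763 + 1880)] / 10.00 = 13.65 s.
Horizontal: R = v_x · t = 46.22 × 13.65 = 631 m.

631 m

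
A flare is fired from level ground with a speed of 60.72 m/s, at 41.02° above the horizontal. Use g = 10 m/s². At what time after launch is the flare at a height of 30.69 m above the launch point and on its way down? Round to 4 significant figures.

v_y0 = 60.72 sin 41.02° = 39.852 m/s.
Set y = v_y0 t − ½ g t² = 30.69: 5.000 t² − 39.852 t + 30.69 = 0.
t = [39.852 ± √(1588.2 − 613.80)] / 10 = (39.852 ± 31.215) / 10, giving t = 0.8637 s or t = 7.107 s.
On the way down corresponds to the larger root: t = 7.107 s.

7.107 s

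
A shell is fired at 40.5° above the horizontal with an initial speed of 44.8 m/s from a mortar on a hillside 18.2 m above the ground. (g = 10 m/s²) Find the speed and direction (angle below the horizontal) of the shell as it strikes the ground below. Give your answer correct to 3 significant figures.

48.7 m/s at 45.6° below the horizontal

v_x = 44.8 cos 40.5° = 34.07 m/s (constant).
|v_y| at impact = √((29.10)² + 2×10×18.2) = 34.80 m/s.
Speed = √(34.07² + 34.80²) = 48.7 m/s; angle = arctan(34.80/34.07) = 45.6° below horizontal.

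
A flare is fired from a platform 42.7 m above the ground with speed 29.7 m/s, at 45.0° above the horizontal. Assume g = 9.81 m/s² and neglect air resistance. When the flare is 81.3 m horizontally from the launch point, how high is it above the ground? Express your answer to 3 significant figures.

v_x = 29.7 cos 45.0° = 21.00 m/s, v_y0 = 29.7 sin 45.0° = 21.00 m/s.
Time to reach x = 81.3 m: t = x / v_x = 81.3 / 21.00 = 3.871 s.
y = 42.7 + v_y0 t − ½ g t² = 42.7 + 21.00×3.871 − 4.905×3.871² = 50.5 m.

50.5 m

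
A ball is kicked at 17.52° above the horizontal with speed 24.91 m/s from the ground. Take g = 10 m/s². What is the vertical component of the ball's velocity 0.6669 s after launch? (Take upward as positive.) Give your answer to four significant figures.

0.8299 m/s

Initial vertical component: v_y0 = 24.91 sin 17.52° = 7.4989 m/s.
v_y(t) = v_y0 − g t = 7.4989 − 10 × 0.6669 = 0.8299 m/s.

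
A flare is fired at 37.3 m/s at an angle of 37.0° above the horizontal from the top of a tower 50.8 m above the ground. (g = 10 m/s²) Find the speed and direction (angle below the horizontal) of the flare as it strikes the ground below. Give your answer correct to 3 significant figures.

v_x = 37.3 cos 37.0° = 29.79 m/s (constant).
|v_y| at impact = √((22.45)² + 2×10×50.8) = 38.99 m/s.
Speed = √(29.79² + 38.99²) = 49.1 m/s; angle = arctan(38.99/29.79) = 52.6° below horizontal.

49.1 m/s at 52.6° below the horizontal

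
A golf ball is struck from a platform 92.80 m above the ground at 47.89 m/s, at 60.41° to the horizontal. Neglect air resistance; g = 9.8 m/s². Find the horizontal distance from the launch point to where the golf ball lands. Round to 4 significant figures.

244.3 m

Components: v_x = 47.89 cos 60.41° = 23.648 m/s, v_y = 47.89 sin 60.41° = 41.644 m/s.
Vertical: 0 = 92.80 + 41.644 t − ½(9.8) t² ⇒ 4.900 t² − 41.644 t − 92.80 = 0.
t = [41.644 + √(1734.2 + 1818.9)] / 9.800 = 10.332 s.
Horizontal: R = v_x · t = 23.648 × 10.332 = 244.3 m.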